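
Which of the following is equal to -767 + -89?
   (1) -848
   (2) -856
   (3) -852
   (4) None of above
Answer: 2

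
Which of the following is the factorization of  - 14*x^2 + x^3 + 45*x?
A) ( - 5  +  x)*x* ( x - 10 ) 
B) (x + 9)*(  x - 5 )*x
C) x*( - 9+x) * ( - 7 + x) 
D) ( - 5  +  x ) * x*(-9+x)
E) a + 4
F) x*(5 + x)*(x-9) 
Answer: D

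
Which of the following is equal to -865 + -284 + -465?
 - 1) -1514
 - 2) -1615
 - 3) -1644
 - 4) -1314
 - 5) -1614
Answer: 5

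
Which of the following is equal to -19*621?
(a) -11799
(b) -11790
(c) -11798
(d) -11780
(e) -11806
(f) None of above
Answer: a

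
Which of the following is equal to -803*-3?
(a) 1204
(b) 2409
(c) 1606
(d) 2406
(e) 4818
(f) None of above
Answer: b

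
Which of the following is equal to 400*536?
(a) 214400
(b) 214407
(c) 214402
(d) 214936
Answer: a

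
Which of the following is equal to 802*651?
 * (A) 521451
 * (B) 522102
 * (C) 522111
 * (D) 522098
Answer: B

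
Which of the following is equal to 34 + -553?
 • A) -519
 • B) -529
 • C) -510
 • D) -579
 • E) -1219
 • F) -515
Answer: A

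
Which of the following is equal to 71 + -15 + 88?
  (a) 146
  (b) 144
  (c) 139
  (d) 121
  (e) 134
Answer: b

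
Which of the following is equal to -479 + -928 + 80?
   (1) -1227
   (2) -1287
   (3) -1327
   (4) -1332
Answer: 3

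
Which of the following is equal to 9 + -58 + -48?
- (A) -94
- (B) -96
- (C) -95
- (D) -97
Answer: D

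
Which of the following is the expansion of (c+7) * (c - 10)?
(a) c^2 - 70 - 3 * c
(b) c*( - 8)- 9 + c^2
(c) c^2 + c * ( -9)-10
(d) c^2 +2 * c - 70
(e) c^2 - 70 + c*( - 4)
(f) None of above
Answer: a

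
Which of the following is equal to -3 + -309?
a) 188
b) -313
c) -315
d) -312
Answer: d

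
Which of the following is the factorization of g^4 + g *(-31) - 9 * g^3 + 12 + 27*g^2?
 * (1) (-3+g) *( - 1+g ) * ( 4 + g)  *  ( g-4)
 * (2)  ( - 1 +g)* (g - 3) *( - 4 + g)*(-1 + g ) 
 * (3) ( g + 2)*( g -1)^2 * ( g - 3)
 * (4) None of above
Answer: 2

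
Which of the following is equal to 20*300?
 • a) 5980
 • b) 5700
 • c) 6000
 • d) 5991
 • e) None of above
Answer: c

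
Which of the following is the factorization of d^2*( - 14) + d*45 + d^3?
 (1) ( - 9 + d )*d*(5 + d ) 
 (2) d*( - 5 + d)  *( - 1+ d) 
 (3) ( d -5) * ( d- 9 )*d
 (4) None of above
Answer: 3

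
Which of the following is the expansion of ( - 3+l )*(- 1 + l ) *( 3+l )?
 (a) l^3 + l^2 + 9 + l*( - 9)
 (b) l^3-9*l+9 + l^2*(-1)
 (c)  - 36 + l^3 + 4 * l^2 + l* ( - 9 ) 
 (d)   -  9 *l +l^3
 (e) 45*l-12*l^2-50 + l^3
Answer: b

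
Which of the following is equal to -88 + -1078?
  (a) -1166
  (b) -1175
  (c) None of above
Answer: a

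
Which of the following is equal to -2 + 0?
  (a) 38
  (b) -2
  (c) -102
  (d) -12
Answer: b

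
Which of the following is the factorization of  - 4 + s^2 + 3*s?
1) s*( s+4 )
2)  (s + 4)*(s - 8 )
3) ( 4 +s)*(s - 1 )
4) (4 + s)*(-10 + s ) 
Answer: 3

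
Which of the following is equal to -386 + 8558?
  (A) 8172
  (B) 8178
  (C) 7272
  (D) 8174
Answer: A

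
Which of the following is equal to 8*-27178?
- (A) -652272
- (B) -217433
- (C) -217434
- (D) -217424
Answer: D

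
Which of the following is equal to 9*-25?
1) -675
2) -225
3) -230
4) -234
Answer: 2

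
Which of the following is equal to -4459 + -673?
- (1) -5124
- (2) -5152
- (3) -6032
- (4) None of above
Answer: 4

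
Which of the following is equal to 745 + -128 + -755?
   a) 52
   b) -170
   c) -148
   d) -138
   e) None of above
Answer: d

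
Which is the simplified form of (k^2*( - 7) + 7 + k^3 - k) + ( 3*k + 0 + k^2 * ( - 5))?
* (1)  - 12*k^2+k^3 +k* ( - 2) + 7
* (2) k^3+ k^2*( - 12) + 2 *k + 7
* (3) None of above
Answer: 2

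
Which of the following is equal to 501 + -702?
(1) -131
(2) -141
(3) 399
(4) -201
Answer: 4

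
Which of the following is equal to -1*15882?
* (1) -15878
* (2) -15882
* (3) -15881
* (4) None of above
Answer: 2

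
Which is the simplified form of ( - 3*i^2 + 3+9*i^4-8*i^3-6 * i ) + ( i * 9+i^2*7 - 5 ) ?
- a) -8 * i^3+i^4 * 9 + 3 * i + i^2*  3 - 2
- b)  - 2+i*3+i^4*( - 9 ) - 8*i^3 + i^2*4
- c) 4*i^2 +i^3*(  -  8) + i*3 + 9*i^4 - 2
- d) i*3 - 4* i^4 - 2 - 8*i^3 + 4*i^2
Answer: c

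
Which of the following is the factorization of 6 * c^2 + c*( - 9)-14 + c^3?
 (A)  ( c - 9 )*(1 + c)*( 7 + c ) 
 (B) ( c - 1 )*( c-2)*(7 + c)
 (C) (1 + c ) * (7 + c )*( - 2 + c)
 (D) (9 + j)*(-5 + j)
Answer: C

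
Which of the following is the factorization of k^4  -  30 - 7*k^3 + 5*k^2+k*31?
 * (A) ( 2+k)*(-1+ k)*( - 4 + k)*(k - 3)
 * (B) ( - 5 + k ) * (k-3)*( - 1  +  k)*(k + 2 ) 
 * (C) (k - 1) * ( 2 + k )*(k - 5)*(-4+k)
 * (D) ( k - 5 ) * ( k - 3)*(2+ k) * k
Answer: B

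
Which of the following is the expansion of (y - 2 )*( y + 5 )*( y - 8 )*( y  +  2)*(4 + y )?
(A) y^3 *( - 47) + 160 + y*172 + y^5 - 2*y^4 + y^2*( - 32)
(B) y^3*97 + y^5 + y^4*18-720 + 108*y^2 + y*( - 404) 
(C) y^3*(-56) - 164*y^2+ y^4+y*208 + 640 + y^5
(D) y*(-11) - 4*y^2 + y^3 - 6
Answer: C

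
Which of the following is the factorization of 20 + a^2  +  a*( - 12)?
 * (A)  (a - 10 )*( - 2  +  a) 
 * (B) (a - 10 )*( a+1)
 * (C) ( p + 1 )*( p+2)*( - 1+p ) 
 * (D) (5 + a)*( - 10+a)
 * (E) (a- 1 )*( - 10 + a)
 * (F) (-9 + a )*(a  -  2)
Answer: A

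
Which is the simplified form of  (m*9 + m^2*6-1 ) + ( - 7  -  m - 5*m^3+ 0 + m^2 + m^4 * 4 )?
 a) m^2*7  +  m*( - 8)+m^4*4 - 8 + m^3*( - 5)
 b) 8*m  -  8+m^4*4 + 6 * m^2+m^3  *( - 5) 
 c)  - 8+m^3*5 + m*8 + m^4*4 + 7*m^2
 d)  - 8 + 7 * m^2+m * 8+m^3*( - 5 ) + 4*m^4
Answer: d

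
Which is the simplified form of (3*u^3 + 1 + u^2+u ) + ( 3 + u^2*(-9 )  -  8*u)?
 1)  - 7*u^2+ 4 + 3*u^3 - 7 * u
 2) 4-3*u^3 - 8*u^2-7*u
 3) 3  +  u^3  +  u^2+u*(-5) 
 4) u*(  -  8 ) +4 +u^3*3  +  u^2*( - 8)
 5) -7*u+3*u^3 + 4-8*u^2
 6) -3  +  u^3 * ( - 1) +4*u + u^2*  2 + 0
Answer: 5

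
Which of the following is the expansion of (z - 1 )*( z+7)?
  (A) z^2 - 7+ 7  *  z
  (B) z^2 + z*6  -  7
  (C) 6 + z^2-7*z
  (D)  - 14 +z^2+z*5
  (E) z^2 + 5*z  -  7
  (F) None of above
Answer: B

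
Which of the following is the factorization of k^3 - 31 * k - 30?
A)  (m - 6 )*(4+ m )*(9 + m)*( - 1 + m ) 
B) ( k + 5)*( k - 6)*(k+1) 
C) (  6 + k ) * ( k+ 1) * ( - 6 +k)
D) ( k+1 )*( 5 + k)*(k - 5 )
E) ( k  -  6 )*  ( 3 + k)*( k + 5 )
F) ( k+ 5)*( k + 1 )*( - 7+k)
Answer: B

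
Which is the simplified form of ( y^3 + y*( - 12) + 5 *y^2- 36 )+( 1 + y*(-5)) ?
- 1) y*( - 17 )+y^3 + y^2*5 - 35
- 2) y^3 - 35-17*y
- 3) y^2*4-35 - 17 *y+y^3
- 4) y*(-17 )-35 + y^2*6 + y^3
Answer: 1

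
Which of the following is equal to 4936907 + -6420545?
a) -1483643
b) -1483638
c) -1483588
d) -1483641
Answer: b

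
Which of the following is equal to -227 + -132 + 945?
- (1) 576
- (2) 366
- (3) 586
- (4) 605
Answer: 3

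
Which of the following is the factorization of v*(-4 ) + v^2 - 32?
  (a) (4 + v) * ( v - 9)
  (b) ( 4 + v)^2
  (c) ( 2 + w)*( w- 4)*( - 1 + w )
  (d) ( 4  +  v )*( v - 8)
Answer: d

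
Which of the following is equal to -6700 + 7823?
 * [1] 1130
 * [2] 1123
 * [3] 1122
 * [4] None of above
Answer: 2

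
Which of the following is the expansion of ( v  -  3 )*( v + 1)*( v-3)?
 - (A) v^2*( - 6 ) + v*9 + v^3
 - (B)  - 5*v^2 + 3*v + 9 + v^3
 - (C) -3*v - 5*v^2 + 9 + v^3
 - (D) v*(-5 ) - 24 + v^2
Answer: B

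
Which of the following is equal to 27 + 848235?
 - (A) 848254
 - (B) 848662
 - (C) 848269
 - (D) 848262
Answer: D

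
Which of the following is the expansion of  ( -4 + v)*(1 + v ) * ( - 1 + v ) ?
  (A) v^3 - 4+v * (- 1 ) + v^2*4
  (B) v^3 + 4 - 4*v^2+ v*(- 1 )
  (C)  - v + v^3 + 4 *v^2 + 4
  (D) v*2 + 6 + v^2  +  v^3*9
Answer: B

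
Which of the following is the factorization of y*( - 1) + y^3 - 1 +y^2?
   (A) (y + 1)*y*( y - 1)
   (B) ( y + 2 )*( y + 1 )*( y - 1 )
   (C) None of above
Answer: C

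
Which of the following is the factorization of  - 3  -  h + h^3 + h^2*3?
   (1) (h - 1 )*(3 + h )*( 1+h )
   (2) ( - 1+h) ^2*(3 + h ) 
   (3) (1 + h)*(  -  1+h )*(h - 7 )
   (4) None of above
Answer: 1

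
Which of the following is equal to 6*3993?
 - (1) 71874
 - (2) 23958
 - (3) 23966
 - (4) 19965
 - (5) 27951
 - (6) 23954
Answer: 2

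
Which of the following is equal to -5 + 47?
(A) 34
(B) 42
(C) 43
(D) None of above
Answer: B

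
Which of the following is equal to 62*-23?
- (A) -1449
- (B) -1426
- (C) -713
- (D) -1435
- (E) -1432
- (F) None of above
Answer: B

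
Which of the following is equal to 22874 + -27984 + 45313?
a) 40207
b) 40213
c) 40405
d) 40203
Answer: d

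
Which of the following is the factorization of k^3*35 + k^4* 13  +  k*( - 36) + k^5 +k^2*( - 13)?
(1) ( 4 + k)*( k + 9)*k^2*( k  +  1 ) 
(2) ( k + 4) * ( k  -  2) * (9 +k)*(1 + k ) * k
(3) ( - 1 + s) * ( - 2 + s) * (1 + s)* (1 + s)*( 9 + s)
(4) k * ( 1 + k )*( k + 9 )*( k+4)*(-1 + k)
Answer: 4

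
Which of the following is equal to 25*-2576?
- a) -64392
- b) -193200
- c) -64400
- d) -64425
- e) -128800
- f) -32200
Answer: c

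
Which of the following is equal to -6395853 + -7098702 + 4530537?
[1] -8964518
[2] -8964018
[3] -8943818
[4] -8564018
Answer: 2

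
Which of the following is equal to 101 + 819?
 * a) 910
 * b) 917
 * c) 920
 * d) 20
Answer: c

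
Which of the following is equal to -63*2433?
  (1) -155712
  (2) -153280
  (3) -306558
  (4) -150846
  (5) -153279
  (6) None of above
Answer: 5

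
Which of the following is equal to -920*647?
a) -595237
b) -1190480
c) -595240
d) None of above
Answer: c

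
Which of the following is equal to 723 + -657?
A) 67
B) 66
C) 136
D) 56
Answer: B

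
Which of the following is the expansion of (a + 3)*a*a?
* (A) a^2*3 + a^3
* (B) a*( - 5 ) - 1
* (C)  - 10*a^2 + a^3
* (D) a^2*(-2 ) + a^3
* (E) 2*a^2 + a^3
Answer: A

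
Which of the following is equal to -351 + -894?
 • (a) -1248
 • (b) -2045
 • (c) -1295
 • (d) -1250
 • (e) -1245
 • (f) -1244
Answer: e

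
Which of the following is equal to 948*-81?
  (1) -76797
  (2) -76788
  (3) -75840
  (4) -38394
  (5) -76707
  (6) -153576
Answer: 2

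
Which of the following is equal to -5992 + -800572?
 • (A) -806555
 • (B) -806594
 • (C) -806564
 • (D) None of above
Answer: C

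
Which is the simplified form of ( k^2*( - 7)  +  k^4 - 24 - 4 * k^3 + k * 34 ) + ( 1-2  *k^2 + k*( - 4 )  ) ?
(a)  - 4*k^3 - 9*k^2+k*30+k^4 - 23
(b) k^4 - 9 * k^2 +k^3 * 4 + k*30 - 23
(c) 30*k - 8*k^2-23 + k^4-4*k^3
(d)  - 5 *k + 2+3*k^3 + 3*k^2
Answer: a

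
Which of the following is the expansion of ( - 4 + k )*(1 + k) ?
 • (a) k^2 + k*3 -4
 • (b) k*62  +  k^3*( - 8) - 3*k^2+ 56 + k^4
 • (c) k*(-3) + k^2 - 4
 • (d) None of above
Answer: c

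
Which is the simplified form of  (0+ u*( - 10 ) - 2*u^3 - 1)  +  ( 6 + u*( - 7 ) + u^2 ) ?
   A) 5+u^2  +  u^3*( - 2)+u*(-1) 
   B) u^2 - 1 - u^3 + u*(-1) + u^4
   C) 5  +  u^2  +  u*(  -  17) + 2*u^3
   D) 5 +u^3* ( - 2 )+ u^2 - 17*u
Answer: D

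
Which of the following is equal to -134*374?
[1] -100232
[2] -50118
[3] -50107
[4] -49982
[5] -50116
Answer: 5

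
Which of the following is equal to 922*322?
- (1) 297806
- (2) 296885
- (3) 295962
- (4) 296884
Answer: 4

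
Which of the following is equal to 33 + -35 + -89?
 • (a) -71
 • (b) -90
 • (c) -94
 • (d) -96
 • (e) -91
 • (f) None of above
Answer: e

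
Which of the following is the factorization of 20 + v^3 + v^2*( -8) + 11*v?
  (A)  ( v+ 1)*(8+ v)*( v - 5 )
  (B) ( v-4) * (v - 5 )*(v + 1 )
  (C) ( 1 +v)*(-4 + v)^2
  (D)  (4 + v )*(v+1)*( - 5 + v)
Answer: B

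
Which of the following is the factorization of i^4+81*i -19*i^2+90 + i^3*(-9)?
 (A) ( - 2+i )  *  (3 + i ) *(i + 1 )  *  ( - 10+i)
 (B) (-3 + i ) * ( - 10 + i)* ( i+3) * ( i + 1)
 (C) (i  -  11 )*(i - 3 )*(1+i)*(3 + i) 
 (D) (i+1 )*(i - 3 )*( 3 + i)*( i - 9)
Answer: B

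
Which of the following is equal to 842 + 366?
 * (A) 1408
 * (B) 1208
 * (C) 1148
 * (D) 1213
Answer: B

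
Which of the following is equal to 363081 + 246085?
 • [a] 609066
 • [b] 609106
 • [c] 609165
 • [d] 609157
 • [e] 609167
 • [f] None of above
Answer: f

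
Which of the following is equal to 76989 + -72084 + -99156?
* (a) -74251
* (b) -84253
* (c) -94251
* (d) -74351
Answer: c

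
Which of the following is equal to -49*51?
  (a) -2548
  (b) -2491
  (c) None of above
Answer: c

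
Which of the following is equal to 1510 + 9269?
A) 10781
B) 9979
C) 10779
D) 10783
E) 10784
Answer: C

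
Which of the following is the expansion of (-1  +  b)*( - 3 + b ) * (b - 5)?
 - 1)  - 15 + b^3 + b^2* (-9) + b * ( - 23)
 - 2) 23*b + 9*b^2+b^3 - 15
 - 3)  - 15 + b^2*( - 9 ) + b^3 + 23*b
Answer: 3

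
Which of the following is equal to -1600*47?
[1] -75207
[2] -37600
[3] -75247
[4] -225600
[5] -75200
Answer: 5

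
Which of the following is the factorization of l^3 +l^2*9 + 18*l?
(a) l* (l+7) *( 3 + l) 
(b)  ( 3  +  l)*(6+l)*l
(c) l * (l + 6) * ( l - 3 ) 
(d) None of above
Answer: b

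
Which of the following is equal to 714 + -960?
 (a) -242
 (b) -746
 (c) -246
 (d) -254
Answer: c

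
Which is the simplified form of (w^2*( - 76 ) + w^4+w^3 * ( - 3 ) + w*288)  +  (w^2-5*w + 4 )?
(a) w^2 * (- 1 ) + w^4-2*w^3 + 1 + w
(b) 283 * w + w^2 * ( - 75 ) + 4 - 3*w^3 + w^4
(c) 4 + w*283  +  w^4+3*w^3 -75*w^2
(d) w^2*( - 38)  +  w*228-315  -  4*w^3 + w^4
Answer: b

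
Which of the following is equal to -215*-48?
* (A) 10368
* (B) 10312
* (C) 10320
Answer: C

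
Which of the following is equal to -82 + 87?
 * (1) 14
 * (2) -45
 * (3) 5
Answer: 3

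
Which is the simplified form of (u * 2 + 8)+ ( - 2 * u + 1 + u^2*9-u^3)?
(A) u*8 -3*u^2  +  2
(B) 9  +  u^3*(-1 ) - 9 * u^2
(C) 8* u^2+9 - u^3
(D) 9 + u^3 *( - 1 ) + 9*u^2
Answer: D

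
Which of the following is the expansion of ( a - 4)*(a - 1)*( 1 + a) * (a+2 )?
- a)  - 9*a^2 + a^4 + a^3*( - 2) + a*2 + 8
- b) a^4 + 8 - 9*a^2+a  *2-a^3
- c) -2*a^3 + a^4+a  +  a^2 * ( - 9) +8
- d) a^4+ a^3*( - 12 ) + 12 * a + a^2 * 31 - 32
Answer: a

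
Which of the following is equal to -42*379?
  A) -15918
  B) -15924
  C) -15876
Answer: A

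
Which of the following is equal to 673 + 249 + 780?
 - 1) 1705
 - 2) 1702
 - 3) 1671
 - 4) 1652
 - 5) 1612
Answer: 2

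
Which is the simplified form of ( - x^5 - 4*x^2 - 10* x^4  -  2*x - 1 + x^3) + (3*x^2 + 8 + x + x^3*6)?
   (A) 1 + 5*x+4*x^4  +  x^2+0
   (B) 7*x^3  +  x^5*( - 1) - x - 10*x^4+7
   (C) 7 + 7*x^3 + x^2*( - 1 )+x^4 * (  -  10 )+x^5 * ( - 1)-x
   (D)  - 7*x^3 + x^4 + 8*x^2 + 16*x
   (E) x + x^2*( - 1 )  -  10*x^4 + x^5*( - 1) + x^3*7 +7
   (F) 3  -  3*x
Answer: C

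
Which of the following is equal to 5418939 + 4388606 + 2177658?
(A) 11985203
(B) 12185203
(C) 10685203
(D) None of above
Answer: A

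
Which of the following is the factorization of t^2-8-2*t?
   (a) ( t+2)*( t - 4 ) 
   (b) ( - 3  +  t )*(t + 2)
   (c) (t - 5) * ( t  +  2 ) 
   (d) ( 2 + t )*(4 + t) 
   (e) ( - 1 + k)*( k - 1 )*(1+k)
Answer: a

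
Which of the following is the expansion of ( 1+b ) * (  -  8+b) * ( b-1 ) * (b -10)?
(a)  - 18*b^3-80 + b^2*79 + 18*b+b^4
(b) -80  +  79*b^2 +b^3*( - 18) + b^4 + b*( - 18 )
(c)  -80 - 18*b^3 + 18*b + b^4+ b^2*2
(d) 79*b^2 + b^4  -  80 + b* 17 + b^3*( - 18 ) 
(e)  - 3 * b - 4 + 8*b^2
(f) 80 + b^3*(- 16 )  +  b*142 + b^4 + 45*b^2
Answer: a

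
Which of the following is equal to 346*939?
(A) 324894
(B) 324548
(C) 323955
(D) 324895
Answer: A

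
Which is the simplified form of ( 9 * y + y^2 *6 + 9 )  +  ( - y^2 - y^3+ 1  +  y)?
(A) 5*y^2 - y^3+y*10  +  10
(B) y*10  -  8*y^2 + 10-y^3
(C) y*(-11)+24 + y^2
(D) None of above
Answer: A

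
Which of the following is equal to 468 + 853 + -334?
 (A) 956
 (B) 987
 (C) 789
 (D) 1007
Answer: B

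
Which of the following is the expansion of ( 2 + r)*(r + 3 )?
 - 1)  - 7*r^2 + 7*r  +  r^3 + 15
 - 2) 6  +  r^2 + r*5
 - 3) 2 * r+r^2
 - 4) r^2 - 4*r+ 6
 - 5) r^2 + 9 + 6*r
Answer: 2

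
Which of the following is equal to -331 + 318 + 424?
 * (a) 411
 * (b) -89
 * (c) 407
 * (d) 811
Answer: a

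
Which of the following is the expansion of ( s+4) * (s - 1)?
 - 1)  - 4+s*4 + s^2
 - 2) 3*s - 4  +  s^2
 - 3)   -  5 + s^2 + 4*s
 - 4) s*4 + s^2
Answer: 2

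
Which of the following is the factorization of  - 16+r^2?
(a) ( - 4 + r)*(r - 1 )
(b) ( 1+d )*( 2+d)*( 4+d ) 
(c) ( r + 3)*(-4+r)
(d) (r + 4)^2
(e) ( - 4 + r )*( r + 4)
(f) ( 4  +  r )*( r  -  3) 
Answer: e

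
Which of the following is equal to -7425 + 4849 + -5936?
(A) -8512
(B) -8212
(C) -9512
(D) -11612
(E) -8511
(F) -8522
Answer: A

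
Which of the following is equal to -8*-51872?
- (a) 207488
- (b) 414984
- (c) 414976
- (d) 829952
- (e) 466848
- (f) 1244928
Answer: c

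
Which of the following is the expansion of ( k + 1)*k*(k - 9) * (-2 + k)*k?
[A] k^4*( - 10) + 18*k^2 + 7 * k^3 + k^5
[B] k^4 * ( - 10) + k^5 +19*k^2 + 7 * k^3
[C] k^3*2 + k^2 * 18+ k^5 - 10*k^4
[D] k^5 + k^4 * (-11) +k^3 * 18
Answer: A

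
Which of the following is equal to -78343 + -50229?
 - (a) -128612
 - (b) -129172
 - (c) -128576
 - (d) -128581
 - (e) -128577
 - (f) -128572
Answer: f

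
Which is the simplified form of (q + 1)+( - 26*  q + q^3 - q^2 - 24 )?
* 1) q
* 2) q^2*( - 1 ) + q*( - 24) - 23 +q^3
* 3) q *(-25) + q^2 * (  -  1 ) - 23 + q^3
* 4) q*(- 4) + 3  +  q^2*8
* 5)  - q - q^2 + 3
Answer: 3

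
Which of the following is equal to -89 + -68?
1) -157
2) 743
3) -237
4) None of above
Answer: 1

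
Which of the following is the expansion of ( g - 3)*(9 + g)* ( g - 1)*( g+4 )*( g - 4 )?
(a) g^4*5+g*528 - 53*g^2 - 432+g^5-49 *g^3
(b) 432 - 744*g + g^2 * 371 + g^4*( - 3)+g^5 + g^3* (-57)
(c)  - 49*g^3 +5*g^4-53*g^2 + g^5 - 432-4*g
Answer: a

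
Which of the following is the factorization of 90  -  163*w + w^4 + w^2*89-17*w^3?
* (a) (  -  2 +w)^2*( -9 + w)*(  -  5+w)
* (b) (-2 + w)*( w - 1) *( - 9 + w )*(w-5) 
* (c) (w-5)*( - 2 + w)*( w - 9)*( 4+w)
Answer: b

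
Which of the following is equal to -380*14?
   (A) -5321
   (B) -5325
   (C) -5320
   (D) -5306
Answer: C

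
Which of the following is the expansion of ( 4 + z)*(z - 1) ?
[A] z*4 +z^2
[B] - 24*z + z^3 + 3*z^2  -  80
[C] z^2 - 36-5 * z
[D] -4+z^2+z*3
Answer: D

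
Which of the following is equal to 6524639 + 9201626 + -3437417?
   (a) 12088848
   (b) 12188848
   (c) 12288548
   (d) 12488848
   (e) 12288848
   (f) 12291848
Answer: e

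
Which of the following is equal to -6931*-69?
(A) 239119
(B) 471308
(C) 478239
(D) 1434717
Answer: C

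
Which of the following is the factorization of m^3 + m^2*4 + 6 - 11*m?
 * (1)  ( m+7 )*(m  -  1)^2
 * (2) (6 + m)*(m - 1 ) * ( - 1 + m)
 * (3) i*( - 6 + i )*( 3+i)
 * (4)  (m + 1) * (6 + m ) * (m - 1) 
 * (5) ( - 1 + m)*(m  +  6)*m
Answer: 2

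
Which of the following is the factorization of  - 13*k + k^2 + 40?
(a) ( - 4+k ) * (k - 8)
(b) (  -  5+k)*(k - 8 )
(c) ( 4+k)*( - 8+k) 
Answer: b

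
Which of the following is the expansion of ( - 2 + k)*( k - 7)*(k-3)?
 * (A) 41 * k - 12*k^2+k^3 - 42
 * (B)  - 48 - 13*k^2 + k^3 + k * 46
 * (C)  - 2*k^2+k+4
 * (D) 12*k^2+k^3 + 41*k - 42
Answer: A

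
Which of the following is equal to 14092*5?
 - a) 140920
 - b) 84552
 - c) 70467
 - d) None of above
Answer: d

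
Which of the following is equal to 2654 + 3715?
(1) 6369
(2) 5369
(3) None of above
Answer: 1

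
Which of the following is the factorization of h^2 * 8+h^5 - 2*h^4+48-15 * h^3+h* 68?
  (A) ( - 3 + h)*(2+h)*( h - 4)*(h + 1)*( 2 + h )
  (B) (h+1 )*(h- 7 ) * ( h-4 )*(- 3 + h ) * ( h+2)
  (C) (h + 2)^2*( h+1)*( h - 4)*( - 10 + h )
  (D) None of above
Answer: A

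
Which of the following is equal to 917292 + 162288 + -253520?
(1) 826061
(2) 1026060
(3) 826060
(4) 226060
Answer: 3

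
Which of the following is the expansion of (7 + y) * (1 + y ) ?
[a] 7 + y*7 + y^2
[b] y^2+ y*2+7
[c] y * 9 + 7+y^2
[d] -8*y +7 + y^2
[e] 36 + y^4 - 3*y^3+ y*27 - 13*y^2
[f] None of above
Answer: f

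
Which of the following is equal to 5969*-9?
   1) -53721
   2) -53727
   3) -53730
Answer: 1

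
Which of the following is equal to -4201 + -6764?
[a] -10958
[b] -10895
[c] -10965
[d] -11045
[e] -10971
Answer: c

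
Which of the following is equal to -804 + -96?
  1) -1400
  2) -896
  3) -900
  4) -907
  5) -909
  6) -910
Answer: 3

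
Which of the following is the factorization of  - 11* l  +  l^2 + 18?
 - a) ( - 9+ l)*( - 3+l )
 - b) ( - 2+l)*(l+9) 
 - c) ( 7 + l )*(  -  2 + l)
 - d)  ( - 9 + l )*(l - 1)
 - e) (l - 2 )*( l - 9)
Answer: e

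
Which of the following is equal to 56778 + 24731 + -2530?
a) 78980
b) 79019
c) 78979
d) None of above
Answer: c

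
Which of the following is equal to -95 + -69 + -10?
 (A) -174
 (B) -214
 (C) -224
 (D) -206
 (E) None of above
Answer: A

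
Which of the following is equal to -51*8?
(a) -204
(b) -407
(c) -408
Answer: c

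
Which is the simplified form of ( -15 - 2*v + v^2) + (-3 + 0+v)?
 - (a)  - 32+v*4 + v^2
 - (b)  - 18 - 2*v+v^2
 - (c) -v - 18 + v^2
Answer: c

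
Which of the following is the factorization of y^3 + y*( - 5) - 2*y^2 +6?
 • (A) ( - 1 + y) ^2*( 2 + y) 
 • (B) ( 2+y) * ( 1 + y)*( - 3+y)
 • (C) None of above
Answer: C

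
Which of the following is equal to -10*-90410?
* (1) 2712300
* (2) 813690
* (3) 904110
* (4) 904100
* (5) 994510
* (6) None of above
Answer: 4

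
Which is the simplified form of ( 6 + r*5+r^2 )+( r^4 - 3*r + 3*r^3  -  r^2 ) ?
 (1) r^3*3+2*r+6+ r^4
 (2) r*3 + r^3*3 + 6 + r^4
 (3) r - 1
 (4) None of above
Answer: 1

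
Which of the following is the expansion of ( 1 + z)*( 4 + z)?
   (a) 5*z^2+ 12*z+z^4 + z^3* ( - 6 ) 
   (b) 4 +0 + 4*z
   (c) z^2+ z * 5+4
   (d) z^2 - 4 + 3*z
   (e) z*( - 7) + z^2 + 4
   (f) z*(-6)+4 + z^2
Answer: c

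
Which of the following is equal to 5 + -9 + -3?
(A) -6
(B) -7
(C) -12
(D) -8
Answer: B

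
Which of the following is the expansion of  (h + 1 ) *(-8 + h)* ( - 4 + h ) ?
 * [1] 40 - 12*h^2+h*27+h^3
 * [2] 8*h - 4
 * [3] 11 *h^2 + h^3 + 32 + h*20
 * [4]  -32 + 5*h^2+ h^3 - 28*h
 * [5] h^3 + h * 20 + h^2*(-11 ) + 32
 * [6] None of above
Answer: 5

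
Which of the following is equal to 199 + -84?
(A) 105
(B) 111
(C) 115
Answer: C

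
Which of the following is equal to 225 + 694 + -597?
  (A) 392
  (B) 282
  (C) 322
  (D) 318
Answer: C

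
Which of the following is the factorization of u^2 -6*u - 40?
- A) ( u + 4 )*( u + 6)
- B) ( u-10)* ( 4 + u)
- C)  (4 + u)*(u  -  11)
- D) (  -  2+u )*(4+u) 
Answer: B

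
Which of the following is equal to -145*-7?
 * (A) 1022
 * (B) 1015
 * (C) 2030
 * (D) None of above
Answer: B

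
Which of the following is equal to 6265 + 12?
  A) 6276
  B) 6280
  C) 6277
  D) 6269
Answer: C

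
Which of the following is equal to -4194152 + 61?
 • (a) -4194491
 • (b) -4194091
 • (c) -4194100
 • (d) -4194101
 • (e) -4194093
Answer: b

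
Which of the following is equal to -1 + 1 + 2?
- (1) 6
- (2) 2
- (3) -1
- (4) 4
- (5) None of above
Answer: 2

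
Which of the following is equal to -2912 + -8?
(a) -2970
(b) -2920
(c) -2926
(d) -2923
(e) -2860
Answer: b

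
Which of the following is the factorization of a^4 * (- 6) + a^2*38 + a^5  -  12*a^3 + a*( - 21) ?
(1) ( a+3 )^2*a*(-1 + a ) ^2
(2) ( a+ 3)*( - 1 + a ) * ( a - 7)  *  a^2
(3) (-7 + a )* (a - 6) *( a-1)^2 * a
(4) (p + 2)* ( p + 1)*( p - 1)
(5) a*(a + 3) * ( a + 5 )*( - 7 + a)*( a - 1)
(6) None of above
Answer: 6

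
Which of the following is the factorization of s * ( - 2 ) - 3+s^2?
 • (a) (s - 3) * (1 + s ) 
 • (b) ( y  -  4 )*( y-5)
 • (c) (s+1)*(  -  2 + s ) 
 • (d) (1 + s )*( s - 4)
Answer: a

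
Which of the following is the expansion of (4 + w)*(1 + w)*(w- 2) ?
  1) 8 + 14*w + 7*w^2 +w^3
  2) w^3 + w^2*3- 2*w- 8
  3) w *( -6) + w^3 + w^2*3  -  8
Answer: 3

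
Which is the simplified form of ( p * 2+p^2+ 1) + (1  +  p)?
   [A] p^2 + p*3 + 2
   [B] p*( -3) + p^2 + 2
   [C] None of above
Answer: A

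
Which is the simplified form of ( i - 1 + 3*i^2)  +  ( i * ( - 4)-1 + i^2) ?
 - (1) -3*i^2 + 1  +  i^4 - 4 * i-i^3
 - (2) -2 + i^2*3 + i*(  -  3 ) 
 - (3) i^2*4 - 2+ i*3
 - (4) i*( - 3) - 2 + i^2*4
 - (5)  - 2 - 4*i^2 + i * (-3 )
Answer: 4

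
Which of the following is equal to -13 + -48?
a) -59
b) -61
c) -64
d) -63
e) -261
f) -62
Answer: b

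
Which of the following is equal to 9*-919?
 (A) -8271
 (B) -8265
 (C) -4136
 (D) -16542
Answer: A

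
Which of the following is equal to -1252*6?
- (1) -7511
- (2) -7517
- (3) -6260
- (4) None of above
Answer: 4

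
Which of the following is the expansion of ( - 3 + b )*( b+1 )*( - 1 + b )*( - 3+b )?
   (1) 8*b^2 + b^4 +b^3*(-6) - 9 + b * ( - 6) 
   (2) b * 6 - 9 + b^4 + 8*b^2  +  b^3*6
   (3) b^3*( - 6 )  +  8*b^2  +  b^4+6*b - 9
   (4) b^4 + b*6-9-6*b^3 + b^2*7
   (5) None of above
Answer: 3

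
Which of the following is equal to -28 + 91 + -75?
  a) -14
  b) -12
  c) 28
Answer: b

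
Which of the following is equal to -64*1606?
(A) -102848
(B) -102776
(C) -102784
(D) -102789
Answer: C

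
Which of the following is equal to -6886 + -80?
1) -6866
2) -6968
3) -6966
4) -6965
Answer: 3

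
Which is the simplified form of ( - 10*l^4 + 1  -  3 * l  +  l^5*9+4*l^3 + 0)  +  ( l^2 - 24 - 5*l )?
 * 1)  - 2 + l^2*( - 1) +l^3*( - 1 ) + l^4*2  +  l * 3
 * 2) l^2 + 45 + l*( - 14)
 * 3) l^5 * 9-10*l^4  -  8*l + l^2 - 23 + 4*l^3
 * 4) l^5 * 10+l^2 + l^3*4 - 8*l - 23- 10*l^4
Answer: 3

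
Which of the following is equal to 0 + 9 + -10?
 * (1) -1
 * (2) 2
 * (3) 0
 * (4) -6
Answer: 1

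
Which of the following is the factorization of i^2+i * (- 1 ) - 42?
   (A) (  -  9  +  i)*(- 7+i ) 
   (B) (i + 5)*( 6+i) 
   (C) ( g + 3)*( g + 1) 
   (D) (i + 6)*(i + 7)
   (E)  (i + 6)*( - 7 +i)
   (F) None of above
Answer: E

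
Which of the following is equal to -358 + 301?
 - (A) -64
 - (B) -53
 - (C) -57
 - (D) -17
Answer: C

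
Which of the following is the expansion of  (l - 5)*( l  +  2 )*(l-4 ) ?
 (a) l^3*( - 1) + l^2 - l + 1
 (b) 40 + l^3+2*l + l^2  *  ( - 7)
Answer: b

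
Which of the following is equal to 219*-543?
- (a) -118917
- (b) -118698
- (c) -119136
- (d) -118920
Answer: a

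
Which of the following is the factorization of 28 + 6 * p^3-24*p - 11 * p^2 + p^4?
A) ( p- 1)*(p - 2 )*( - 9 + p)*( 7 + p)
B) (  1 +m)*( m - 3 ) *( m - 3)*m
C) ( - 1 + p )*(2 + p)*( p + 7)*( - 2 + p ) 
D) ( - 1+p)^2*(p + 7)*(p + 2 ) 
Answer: C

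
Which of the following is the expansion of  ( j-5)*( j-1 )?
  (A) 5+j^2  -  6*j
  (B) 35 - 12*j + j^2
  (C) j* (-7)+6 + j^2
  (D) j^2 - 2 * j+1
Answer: A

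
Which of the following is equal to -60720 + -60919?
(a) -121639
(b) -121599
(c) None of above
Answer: a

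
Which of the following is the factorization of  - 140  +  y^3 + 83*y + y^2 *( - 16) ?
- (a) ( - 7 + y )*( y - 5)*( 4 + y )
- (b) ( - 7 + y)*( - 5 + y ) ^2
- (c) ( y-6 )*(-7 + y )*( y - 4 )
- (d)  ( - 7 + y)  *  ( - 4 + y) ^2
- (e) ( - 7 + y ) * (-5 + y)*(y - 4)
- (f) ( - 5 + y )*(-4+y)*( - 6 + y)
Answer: e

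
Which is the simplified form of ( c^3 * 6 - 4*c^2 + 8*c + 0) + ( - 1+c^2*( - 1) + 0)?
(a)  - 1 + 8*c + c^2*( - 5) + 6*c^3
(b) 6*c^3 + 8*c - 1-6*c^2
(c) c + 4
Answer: a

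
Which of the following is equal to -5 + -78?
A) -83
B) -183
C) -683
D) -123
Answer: A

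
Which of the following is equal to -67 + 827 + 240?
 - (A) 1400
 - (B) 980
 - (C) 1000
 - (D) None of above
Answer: C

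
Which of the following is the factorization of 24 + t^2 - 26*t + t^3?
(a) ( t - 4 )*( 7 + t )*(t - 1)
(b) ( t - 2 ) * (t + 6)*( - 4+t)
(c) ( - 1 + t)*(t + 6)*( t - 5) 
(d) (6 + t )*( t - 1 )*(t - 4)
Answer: d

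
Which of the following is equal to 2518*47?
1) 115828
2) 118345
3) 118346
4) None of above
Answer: 3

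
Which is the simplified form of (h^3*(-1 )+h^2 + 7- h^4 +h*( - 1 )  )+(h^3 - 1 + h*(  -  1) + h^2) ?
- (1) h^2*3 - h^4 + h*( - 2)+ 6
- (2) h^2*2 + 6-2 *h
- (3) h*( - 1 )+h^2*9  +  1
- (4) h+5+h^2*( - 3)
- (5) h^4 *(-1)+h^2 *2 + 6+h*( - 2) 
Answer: 5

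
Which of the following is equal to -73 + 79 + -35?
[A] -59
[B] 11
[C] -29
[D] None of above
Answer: C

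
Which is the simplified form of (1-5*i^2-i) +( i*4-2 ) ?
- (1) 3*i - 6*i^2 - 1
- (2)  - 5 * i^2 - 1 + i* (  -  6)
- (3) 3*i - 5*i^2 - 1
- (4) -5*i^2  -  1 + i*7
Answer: 3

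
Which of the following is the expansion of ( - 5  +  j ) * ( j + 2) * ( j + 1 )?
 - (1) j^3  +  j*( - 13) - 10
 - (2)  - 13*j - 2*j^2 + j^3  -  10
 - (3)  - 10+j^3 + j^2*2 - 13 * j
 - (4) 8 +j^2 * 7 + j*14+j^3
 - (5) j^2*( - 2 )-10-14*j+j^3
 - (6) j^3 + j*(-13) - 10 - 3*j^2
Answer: 2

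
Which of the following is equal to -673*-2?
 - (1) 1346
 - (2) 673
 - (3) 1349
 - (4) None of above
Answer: 1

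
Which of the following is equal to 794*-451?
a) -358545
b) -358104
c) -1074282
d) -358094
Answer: d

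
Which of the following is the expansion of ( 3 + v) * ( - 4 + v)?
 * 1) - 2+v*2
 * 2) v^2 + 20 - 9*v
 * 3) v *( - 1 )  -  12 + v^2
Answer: 3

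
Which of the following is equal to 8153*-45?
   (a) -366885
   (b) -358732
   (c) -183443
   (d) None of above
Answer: a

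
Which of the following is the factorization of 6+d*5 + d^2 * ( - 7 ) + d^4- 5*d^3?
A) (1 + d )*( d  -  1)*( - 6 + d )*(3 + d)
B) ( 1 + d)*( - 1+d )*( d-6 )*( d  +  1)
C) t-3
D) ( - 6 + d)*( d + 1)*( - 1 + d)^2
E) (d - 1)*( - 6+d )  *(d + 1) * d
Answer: B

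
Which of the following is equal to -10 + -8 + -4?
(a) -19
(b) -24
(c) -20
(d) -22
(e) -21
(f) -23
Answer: d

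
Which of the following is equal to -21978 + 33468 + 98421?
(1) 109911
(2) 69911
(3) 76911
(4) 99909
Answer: 1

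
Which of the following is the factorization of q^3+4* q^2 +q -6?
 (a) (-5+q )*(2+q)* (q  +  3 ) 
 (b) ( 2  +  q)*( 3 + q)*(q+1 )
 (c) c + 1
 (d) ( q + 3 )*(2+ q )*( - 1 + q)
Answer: d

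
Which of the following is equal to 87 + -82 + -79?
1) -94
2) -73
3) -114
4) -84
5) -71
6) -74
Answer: 6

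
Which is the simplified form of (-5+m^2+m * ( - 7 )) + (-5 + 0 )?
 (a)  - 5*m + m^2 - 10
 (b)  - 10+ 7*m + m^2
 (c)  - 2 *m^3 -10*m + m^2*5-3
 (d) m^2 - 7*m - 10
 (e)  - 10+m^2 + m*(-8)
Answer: d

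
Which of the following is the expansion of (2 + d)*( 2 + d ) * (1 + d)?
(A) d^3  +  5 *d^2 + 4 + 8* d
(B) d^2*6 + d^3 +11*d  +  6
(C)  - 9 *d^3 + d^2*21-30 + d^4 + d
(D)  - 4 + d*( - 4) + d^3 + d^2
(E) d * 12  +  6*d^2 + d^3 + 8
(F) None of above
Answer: A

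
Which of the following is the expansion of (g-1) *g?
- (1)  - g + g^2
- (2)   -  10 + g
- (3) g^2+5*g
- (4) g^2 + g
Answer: 1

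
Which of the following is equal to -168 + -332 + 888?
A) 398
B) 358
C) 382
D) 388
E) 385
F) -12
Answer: D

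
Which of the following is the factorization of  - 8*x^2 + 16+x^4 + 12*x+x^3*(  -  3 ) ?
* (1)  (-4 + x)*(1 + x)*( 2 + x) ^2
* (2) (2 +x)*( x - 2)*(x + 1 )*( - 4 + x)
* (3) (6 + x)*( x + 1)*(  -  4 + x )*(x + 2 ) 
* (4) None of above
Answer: 2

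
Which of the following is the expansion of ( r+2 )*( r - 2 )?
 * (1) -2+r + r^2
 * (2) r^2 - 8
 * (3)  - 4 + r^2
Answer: 3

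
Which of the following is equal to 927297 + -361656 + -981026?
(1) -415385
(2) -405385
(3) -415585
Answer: 1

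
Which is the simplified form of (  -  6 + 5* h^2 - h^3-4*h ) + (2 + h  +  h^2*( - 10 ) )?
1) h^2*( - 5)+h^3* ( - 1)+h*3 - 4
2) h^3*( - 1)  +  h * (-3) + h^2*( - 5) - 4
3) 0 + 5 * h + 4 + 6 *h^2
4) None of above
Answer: 2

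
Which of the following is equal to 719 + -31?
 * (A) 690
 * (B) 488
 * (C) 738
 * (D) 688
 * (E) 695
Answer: D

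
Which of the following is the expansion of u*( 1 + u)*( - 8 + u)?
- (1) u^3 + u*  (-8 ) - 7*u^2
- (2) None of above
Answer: 1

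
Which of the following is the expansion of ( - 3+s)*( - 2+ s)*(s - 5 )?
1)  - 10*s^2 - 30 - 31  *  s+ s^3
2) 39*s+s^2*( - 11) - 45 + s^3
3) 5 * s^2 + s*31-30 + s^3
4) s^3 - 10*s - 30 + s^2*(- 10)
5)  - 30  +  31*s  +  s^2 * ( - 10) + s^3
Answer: 5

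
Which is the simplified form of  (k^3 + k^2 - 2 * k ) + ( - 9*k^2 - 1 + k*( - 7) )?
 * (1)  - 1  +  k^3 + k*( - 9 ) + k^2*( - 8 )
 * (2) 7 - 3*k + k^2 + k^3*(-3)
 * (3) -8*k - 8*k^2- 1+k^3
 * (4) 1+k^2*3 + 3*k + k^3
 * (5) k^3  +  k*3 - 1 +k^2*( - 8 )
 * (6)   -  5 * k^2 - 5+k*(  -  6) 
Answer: 1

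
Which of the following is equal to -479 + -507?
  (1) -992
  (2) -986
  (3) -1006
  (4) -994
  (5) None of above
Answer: 2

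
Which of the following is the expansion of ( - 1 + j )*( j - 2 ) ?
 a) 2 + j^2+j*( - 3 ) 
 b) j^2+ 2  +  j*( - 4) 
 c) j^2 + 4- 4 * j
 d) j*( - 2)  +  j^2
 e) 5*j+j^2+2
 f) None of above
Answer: a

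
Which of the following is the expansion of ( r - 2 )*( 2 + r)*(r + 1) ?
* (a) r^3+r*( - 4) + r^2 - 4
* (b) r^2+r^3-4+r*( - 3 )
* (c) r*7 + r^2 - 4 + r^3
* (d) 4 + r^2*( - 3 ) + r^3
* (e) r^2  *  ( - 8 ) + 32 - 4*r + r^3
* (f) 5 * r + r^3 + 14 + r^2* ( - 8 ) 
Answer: a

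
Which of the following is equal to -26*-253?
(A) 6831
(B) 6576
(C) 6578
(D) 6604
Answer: C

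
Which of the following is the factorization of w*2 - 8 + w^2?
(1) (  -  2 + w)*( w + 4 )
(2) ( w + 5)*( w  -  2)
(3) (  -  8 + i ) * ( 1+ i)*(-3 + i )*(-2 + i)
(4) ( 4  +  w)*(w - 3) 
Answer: 1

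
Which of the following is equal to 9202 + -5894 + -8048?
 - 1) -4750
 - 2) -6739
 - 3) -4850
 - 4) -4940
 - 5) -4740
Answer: 5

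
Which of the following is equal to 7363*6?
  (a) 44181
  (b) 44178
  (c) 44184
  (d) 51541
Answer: b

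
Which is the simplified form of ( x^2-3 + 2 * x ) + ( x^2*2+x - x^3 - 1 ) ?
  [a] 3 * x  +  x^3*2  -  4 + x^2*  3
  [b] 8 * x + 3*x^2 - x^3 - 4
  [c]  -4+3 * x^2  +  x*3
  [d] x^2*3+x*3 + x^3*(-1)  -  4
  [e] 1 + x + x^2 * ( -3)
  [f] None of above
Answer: d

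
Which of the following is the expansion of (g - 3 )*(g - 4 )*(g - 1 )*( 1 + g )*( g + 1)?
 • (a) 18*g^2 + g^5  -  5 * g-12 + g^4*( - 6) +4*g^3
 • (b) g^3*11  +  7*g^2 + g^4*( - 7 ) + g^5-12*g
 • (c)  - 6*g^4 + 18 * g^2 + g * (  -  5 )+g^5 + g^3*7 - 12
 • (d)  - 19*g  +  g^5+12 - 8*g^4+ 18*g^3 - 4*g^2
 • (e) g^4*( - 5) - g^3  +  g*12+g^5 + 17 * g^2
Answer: a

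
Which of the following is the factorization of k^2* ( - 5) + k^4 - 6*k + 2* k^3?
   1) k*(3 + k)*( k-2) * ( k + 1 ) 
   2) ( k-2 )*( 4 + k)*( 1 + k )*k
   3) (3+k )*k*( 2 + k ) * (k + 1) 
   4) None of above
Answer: 1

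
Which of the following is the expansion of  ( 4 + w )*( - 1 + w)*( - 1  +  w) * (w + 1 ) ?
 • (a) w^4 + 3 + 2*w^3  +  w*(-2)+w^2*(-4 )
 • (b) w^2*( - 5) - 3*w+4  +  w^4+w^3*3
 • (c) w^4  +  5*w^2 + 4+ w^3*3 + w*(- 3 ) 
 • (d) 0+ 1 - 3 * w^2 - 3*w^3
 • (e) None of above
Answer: b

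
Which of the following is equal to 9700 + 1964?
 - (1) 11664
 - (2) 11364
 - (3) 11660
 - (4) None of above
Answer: 1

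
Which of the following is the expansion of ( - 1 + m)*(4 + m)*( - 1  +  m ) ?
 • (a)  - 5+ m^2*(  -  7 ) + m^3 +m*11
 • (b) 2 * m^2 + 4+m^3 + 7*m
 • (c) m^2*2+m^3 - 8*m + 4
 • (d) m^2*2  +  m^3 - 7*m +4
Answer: d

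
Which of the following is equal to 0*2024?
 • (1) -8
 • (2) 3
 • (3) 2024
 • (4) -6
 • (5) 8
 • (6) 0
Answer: 6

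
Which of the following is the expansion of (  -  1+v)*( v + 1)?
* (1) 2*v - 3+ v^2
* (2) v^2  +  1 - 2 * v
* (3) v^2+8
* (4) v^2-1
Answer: 4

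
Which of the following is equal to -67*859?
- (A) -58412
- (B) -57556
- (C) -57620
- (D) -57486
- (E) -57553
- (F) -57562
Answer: E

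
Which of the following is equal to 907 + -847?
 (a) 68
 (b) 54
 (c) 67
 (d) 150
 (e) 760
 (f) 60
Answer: f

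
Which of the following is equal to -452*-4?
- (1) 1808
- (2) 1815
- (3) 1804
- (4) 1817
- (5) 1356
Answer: 1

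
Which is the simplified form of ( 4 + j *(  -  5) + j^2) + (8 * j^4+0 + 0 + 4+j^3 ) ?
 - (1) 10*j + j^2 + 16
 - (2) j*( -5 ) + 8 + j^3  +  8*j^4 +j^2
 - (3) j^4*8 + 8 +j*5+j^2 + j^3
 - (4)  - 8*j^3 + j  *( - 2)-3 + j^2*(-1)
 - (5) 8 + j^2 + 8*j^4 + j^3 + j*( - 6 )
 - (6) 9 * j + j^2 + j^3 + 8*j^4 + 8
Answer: 2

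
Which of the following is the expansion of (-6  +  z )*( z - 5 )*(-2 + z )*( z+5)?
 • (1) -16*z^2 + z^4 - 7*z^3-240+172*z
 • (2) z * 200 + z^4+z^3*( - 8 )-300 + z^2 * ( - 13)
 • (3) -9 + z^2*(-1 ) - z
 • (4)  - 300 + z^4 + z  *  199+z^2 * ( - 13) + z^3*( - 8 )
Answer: 2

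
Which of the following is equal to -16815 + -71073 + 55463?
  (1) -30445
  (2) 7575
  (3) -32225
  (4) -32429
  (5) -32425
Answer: 5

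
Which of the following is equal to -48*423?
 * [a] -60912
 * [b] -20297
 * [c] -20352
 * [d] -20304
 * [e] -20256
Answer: d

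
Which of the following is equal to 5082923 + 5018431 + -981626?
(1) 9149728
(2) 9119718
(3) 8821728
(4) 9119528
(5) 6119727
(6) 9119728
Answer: 6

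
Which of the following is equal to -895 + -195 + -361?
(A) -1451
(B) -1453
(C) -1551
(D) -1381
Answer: A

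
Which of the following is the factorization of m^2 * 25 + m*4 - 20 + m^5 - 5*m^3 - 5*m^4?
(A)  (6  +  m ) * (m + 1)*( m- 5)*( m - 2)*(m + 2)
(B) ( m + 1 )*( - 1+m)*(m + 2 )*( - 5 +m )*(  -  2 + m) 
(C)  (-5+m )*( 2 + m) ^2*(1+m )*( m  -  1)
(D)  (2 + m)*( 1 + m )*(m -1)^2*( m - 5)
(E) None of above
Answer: B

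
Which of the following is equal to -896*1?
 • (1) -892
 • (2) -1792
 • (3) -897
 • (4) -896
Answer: 4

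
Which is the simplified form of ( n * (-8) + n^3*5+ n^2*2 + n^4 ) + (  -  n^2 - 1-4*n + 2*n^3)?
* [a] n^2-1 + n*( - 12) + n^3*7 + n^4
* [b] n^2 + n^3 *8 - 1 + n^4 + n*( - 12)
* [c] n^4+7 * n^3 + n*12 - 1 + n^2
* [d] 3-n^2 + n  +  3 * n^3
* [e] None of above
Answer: a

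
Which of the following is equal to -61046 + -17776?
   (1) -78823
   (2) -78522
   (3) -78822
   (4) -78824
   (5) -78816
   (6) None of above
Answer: 3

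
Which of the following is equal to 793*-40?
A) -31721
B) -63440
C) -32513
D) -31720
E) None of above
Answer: D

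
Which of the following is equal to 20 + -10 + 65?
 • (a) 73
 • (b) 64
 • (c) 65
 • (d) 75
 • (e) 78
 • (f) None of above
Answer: d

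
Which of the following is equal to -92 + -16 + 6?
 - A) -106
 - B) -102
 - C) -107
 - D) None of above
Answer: B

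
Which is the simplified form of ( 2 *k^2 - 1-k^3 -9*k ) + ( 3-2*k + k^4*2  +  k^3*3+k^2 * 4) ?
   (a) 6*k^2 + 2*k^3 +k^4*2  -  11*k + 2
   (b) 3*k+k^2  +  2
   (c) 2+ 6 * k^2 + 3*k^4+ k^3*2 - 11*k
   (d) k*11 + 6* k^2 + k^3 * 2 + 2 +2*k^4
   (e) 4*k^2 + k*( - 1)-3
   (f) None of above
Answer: a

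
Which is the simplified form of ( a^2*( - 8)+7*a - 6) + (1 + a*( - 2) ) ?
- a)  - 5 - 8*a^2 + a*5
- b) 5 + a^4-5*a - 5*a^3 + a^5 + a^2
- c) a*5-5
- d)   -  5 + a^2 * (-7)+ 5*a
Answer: a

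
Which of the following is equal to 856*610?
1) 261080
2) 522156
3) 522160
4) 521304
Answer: 3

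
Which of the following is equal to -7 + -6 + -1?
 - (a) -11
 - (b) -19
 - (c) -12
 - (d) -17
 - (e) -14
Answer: e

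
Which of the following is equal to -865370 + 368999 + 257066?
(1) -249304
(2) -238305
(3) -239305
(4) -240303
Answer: 3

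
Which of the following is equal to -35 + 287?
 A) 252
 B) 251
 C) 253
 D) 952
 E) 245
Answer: A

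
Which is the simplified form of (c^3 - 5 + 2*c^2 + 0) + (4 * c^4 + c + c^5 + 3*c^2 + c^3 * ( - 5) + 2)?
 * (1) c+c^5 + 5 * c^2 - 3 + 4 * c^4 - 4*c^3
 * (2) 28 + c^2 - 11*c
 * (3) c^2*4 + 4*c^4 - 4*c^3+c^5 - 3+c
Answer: 1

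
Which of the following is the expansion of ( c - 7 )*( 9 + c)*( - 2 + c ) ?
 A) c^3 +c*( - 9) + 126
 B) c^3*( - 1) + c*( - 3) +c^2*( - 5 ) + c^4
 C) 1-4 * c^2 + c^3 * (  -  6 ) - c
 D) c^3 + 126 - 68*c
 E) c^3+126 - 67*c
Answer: E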